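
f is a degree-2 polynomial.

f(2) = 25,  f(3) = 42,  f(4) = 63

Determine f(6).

117

Write f(n) = an² + bn + c; the 3 given values yield a linear system in the 3 coefficients.
Solving, f(n) = 2n² + 7n + 3.
Then f(6) = 117.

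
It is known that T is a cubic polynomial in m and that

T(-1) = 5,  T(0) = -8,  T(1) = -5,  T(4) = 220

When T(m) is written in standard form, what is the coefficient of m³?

Write T(m) = am³ + bm² + cm + d; the 4 given values yield a linear system in the 4 coefficients.
Solving, T(m) = 2m³ + 8m² - 7m - 8.
The coefficient of m³ is 2.

2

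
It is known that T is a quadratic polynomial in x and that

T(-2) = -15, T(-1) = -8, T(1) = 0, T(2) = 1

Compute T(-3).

Write T(x) = ax² + bx + c; the 4 given values yield a linear system in the 3 coefficients.
Solving, T(x) = -x² + 4x - 3.
Then T(-3) = -24.

-24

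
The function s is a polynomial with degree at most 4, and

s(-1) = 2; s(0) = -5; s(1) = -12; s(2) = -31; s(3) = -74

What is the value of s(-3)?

First differences: -7, -7, -19, -43. Second differences: 0, -12, -24. Third differences: -12, -12.
Level-3 differences are constant, so s has degree 3.
Fitting a degree-3 polynomial gives s(t) = -2t³ - 5t - 5.
Then s(-3) = 64.

64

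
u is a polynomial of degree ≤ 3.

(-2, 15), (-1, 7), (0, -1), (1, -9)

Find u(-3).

Write u(x) = ax³ + bx² + cx + d; the 4 given values yield a linear system in the 4 coefficients.
Solving, the top 2 coefficients vanish, and u(x) = -8x - 1.
Then u(-3) = 23.

23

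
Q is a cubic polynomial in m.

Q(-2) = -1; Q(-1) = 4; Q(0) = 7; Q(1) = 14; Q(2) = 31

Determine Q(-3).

First differences: 5, 3, 7, 17. Second differences: -2, 4, 10. Third differences: 6, 6.
Level-3 differences are constant, so Q has degree 3.
Fitting a degree-3 polynomial gives Q(m) = m³ + 2m² + 4m + 7.
Then Q(-3) = -14.

-14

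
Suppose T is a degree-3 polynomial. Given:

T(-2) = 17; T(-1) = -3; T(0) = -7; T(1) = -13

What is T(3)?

Write T(k) = ak³ + bk² + ck + d; the 4 given values yield a linear system in the 4 coefficients.
Solving, T(k) = -3k³ - k² - 2k - 7.
Then T(3) = -103.

-103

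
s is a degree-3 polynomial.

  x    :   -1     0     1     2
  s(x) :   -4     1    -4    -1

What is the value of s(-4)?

Write s(x) = ax³ + bx² + cx + d; the 4 given values yield a linear system in the 4 coefficients.
Solving, s(x) = 3x³ - 5x² - 3x + 1.
Then s(-4) = -259.

-259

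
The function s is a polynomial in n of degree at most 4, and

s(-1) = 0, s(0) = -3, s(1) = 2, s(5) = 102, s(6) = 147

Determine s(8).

261

Write s(n) = an^4 + bn³ + cn² + dn + e; the 5 given values yield a linear system in the 5 coefficients.
Solving, the top 2 coefficients vanish, and s(n) = 4n² + n - 3.
Then s(8) = 261.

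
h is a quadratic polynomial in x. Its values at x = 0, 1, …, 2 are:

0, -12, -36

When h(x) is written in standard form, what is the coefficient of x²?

-6

Write h(x) = ax² + bx + c; the 3 given values yield a linear system in the 3 coefficients.
Solving, h(x) = -6x² - 6x.
The coefficient of x² is -6.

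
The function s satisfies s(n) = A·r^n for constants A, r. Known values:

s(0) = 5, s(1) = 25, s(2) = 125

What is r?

5

Consecutive ratio: 25/5 = 5, and 125/25 = 5, so r = 5.
Then A·5^0 = 5 gives A = 5, and s(n) = 5·5^n.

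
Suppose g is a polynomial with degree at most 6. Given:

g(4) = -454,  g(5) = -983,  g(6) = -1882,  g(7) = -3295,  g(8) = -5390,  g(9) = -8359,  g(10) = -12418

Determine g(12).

-24790

First differences: -529, -899, -1413, -2095, -2969, -4059. Second differences: -370, -514, -682, -874, -1090. Third differences: -144, -168, -192, -216. Fourth differences: -24, -24, -24.
Level-4 differences are constant, so g has degree 4.
Fitting a degree-4 polynomial gives g(t) = -t^4 - 2t³ - 4t² - 2t + 2.
Then g(12) = -24790.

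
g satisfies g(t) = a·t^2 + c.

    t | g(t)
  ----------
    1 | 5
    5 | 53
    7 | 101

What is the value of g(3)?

From g(1) = 5 and g(5) = 53: 1a + c = 5 and 25a + c = 53.
Subtracting: 24a = 48, so a = 2; then c = 5 − 2·1 = 3.
So g(t) = 2t² + 3, and g(3) = 21.

21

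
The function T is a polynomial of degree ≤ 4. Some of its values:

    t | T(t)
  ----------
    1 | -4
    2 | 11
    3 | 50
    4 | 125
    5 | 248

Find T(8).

1025

First differences: 15, 39, 75, 123. Second differences: 24, 36, 48. Third differences: 12, 12.
Level-3 differences are constant, so T has degree 3.
Fitting a degree-3 polynomial gives T(t) = 2t³ + t - 7.
Then T(8) = 1025.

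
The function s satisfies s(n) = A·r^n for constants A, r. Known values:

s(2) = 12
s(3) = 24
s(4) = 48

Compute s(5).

96

Consecutive ratio: 24/12 = 2, and 48/24 = 2, so r = 2.
Then A·2^2 = 12 gives A = 3, and s(n) = 3·2^n.
s(5) = 3·2^5 = 96.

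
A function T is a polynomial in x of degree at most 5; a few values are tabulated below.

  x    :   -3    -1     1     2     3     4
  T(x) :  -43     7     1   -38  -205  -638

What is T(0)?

2

Write T(x) = ax^5 + bx^4 + cx³ + dx² + ex + p; the 6 given values yield a linear system in the 6 coefficients.
Solving, the leading coefficient vanishes, and T(x) = -2x^4 - 3x³ + 4x² + 2.
The constant term is T(0) = 2.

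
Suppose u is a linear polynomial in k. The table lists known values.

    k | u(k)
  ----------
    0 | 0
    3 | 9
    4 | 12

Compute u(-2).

Write u(k) = ak + b; the 3 given values yield a linear system in the 2 coefficients.
Solving, u(k) = 3k.
Then u(-2) = -6.

-6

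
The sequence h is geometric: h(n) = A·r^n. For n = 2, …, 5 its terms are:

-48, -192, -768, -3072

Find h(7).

-49152

Consecutive ratio: -192/(-48) = 4, and -768/(-192) = 4, so r = 4.
Then A·4^2 = -48 gives A = -3, and h(n) = -3·4^n.
h(7) = -3·4^7 = -49152.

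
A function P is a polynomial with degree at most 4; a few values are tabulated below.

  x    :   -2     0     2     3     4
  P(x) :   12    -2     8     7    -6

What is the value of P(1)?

3

Write P(x) = ax^4 + bx³ + cx² + dx + e; the 5 given values yield a linear system in the 5 coefficients.
Solving, the leading coefficient vanishes, and P(x) = -x³ + 3x² + 3x - 2.
Then P(1) = 3.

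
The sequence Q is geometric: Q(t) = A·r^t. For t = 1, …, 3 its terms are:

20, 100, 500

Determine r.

Consecutive ratio: 100/20 = 5, and 500/100 = 5, so r = 5.
Then A·5^1 = 20 gives A = 4, and Q(t) = 4·5^t.

5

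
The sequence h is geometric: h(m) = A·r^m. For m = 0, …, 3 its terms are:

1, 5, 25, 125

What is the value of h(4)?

Consecutive ratio: 5/1 = 5, and 25/5 = 5, so r = 5.
Then A·5^0 = 1 gives A = 1, and h(m) = 1·5^m.
h(4) = 1·5^4 = 625.

625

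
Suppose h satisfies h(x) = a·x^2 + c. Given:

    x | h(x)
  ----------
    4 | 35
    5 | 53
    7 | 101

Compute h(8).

From h(4) = 35 and h(5) = 53: 16a + c = 35 and 25a + c = 53.
Subtracting: 9a = 18, so a = 2; then c = 35 − 2·16 = 3.
So h(x) = 2x² + 3, and h(8) = 131.

131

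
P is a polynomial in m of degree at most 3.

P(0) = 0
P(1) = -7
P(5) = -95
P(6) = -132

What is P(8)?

Write P(m) = am³ + bm² + cm + d; the 4 given values yield a linear system in the 4 coefficients.
Solving, the leading coefficient vanishes, and P(m) = -3m² - 4m.
Then P(8) = -224.

-224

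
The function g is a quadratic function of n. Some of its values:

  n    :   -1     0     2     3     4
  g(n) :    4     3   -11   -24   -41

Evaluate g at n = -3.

-6

Write g(n) = an² + bn + c; the 5 given values yield a linear system in the 3 coefficients.
Solving, g(n) = -2n² - 3n + 3.
Then g(-3) = -6.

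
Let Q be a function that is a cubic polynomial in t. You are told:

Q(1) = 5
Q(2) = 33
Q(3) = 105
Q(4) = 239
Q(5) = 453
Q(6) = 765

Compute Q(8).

First differences: 28, 72, 134, 214, 312. Second differences: 44, 62, 80, 98. Third differences: 18, 18, 18.
Level-3 differences are constant, so Q has degree 3.
Fitting a degree-3 polynomial gives Q(t) = 3t³ + 4t² - 5t + 3.
Then Q(8) = 1755.

1755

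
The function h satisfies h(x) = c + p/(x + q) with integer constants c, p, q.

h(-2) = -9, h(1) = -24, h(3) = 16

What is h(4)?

(h(x) − c)(x + q) = p for each data point; the three points give a linear system in c and q, then p follows.
Solving: c = -4, q = -2, p = 20, so h(x) = -4 + 20/(x − 2).
Then h(4) = -4 + 20/2 = 6.

6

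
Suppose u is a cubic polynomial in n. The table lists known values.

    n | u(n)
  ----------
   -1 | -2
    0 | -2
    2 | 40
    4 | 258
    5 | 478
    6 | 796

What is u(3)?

Write u(n) = an³ + bn² + cn + d; the 6 given values yield a linear system in the 4 coefficients.
Solving, u(n) = 3n³ + 4n² + n - 2.
Then u(3) = 118.

118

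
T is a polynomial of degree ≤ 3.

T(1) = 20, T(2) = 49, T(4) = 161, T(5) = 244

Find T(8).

601

Write T(m) = am³ + bm² + cm + d; the 4 given values yield a linear system in the 4 coefficients.
Solving, the leading coefficient vanishes, and T(m) = 9m² + 2m + 9.
Then T(8) = 601.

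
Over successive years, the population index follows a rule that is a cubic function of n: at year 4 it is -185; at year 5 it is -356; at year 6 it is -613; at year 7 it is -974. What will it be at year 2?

Write the value at n as g(n).
Write g(n) = an³ + bn² + cn + d; the 4 given values yield a linear system in the 4 coefficients.
Solving, g(n) = -3n³ + 2n² - 6n - 1.
Then g(2) = -29.

-29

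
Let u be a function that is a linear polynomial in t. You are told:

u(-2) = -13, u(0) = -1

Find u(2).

11

Write u(t) = at + b; the 2 given values yield a linear system in the 2 coefficients.
Solving, u(t) = 6t - 1.
Then u(2) = 11.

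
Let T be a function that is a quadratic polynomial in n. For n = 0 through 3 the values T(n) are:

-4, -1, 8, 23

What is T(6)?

First differences: 3, 9, 15. Second differences: 6, 6.
Level-2 differences are constant, so T has degree 2.
Fitting a degree-2 polynomial gives T(n) = 3n² - 4.
Then T(6) = 104.

104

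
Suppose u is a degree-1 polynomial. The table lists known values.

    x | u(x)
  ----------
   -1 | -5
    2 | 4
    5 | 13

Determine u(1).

Write u(x) = ax + b; the 3 given values yield a linear system in the 2 coefficients.
Solving, u(x) = 3x - 2.
Then u(1) = 1.

1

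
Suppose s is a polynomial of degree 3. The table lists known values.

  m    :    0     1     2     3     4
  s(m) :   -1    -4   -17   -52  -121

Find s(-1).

4

Write s(m) = am³ + bm² + cm + d; the 5 given values yield a linear system in the 4 coefficients.
Solving, s(m) = -2m³ + m² - 2m - 1.
Then s(-1) = 4.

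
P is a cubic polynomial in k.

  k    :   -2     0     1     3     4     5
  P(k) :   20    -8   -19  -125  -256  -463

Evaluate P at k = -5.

Write P(k) = ak³ + bk² + ck + d; the 6 given values yield a linear system in the 4 coefficients.
Solving, P(k) = -3k³ - 2k² - 6k - 8.
Then P(-5) = 347.

347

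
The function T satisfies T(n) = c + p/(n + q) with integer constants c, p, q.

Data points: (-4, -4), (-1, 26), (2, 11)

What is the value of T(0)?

16

(T(n) − c)(n + q) = p for each data point; the three points give a linear system in c and q, then p follows.
Solving: c = 6, q = 2, p = 20, so T(n) = 6 + 20/(n + 2).
Then T(0) = 6 + 20/2 = 16.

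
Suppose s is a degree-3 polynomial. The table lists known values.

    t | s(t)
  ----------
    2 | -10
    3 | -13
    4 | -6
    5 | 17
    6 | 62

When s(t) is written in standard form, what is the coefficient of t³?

First differences: -3, 7, 23, 45. Second differences: 10, 16, 22. Third differences: 6, 6.
Level-3 differences are constant, so s has degree 3.
Fitting a degree-3 polynomial gives s(t) = t³ - 4t² - 2t + 2.
The coefficient of t³ is 1.

1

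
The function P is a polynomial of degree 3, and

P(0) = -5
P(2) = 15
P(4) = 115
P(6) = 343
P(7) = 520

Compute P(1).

Write P(n) = an³ + bn² + cn + d; the 5 given values yield a linear system in the 4 coefficients.
Solving, P(n) = n³ + 4n² - 2n - 5.
Then P(1) = -2.

-2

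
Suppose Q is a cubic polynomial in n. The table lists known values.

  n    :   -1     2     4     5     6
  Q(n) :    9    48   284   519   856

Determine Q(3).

Write Q(n) = an³ + bn² + cn + d; the 5 given values yield a linear system in the 4 coefficients.
Solving, Q(n) = 3n³ + 6n² - 2n + 4.
Then Q(3) = 133.

133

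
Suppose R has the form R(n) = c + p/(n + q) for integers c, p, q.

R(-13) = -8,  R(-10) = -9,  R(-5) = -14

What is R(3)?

4

(R(n) − c)(n + q) = p for each data point; the three points give a linear system in c and q, then p follows.
Solving: c = -5, q = 1, p = 36, so R(n) = -5 + 36/(n + 1).
Then R(3) = -5 + 36/4 = 4.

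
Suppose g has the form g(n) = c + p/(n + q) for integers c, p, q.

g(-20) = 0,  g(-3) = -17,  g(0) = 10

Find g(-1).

19

(g(n) − c)(n + q) = p for each data point; the three points give a linear system in c and q, then p follows.
Solving: c = 1, q = 2, p = 18, so g(n) = 1 + 18/(n + 2).
Then g(-1) = 1 + 18/1 = 19.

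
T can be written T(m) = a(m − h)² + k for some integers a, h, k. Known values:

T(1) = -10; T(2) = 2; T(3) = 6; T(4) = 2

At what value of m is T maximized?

3

First differences 12, 4, -4; second difference -8 = 2a, so a = -4.
Expanding, the m-coefficient is −2ah = 8h; matching it to the data gives h = 3, and then k = 6.
So T(m) = -4(m − 3)² + 6.
Hence h = 3.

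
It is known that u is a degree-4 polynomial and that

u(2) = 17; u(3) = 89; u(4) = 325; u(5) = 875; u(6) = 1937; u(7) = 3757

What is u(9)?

10895

Write u(x) = ax^4 + bx³ + cx² + dx + e; the 6 given values yield a linear system in the 5 coefficients.
Solving, u(x) = 2x^4 - 3x³ - x² + 4x + 5.
Then u(9) = 10895.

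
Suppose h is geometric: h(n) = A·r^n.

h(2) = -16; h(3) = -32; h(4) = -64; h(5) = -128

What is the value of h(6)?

-256

Consecutive ratio: -32/(-16) = 2, and -64/(-32) = 2, so r = 2.
Then A·2^2 = -16 gives A = -4, and h(n) = -4·2^n.
h(6) = -4·2^6 = -256.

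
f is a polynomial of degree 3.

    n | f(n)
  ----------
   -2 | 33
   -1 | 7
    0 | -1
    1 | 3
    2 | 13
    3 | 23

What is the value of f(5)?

19

Write f(n) = an³ + bn² + cn + d; the 6 given values yield a linear system in the 4 coefficients.
Solving, f(n) = -n³ + 6n² - n - 1.
Then f(5) = 19.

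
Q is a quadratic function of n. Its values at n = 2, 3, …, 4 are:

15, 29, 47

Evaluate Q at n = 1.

Write Q(n) = an² + bn + c; the 3 given values yield a linear system in the 3 coefficients.
Solving, Q(n) = 2n² + 4n - 1.
Then Q(1) = 5.

5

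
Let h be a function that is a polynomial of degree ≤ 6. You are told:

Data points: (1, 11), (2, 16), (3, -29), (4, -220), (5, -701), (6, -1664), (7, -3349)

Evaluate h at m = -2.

-64

First differences: 5, -45, -191, -481, -963, -1685. Second differences: -50, -146, -290, -482, -722. Third differences: -96, -144, -192, -240. Fourth differences: -48, -48, -48.
Level-4 differences are constant, so h has degree 4.
Fitting a degree-4 polynomial gives h(m) = -2m^4 + 4m³ + m² + 4m + 4.
Then h(-2) = -64.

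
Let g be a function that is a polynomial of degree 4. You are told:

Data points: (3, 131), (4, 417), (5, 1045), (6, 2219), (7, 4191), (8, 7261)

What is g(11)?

First differences: 286, 628, 1174, 1972, 3070. Second differences: 342, 546, 798, 1098. Third differences: 204, 252, 300. Fourth differences: 48, 48.
Level-4 differences are constant, so g has degree 4.
Fitting a degree-4 polynomial gives g(k) = 2k^4 - 2k³ + k² + 3k + 5.
Then g(11) = 26779.

26779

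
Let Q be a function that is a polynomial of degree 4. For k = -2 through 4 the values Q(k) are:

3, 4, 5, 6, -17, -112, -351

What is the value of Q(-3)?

Write Q(k) = ak^4 + bk³ + ck² + dk + e; the 7 given values yield a linear system in the 5 coefficients.
Solving, Q(k) = -k^4 - 2k³ + k² + 3k + 5.
Then Q(-3) = -22.

-22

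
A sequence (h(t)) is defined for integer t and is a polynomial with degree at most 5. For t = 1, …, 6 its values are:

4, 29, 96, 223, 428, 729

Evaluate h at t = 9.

2388

Write h(t) = at^5 + bt^4 + ct³ + dt² + et + p; the 6 given values yield a linear system in the 6 coefficients.
Solving, the top 2 coefficients vanish, and h(t) = 3t³ + 3t² - 5t + 3.
Then h(9) = 2388.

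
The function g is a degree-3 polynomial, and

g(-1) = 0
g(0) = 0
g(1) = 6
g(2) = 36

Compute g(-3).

Write g(t) = at³ + bt² + ct + d; the 4 given values yield a linear system in the 4 coefficients.
Solving, g(t) = 3t³ + 3t².
Then g(-3) = -54.

-54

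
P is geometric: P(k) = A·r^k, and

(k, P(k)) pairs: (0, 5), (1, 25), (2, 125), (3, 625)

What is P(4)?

3125

Consecutive ratio: 25/5 = 5, and 125/25 = 5, so r = 5.
Then A·5^0 = 5 gives A = 5, and P(k) = 5·5^k.
P(4) = 5·5^4 = 3125.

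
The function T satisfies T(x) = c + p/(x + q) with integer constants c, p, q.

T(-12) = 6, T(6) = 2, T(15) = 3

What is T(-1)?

(T(x) − c)(x + q) = p for each data point; the three points give a linear system in c and q, then p follows.
Solving: c = 4, q = 3, p = -18, so T(x) = 4 − 18/(x + 3).
Then T(-1) = 4 − 18/2 = -5.

-5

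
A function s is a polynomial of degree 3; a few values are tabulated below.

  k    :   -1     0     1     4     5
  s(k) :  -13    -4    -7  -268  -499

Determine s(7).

Write s(k) = ak³ + bk² + ck + d; the 5 given values yield a linear system in the 4 coefficients.
Solving, s(k) = -3k³ - 6k² + 6k - 4.
Then s(7) = -1285.

-1285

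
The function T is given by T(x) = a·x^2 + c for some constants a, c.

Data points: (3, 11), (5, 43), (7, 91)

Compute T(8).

From T(3) = 11 and T(5) = 43: 9a + c = 11 and 25a + c = 43.
Subtracting: 16a = 32, so a = 2; then c = 11 − 2·9 = -7.
So T(x) = 2x² − 7, and T(8) = 121.

121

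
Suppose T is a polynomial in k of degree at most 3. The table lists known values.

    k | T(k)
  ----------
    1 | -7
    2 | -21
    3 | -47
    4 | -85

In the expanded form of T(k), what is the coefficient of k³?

First differences: -14, -26, -38. Second differences: -12, -12.
Level-2 differences are constant, so T has degree 2.
Fitting a degree-2 polynomial gives T(k) = -6k² + 4k - 5.
The coefficient of k³ is 0.

0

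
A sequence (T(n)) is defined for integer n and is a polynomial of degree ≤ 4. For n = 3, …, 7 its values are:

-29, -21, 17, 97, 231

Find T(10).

1077

First differences: 8, 38, 80, 134. Second differences: 30, 42, 54. Third differences: 12, 12.
Level-3 differences are constant, so T has degree 3.
Fitting a degree-3 polynomial gives T(n) = 2n³ - 9n² - 3n + 7.
Then T(10) = 1077.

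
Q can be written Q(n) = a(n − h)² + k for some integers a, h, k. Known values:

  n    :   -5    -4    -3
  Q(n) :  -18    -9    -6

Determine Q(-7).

-54

First differences 9, 3; second difference -6 = 2a, so a = -3.
Expanding, the n-coefficient is −2ah = 6h; matching it to the data gives h = -3, and then k = -6.
So Q(n) = -3(n + 3)² − 6.
Q(-7) = -3·(-4)² − 6 = -54.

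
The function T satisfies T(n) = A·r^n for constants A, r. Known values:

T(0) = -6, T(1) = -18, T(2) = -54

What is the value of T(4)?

-486

Consecutive ratio: -18/(-6) = 3, and -54/(-18) = 3, so r = 3.
Then A·3^0 = -6 gives A = -6, and T(n) = -6·3^n.
T(4) = -6·3^4 = -486.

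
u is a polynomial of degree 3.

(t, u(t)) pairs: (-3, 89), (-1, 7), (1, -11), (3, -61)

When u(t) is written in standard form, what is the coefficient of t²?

Write u(t) = at³ + bt² + ct + d; the 4 given values yield a linear system in the 4 coefficients.
Solving, u(t) = -2t³ + 2t² - 7t - 4.
The coefficient of t² is 2.

2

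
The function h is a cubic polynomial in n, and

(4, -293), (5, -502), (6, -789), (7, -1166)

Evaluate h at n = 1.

-14

Write h(n) = an³ + bn² + cn + d; the 4 given values yield a linear system in the 4 coefficients.
Solving, h(n) = -2n³ - 9n² - 6n + 3.
Then h(1) = -14.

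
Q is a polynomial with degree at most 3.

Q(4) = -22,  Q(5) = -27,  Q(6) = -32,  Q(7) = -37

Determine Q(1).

-7

First differences: -5, -5, -5.
Level-1 differences are constant, so Q has degree 1.
Fitting a degree-1 polynomial gives Q(m) = -5m - 2.
Then Q(1) = -7.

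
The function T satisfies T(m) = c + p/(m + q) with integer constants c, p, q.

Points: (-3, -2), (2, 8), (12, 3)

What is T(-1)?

(T(m) − c)(m + q) = p for each data point; the three points give a linear system in c and q, then p follows.
Solving: c = 2, q = 0, p = 12, so T(m) = 2 + 12/(m + 0).
Then T(-1) = 2 + 12/(-1) = -10.

-10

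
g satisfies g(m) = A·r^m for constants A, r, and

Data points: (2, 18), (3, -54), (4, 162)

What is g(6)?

Consecutive ratio: -54/18 = -3, and 162/(-54) = -3, so r = -3.
Then A·(-3)^2 = 18 gives A = 2, and g(m) = 2·(-3)^m.
g(6) = 2·(-3)^6 = 1458.

1458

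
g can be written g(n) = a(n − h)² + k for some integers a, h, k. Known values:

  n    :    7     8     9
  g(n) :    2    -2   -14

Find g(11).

First differences -4, -12; second difference -8 = 2a, so a = -4.
Expanding, the n-coefficient is −2ah = 8h; matching it to the data gives h = 7, and then k = 2.
So g(n) = -4(n − 7)² + 2.
g(11) = -4·4² + 2 = -62.

-62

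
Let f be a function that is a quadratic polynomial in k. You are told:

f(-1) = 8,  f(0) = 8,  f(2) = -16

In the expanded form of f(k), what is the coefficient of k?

-4

Write f(k) = ak² + bk + c; the 3 given values yield a linear system in the 3 coefficients.
Solving, f(k) = -4k² - 4k + 8.
The coefficient of k is -4.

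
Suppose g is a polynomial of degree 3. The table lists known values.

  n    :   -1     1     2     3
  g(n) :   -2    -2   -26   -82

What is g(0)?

2

Write g(n) = an³ + bn² + cn + d; the 4 given values yield a linear system in the 4 coefficients.
Solving, g(n) = -2n³ - 4n² + 2n + 2.
The constant term is g(0) = 2.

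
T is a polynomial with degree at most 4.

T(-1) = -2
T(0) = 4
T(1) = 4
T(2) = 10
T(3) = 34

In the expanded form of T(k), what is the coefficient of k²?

First differences: 6, 0, 6, 24. Second differences: -6, 6, 18. Third differences: 12, 12.
Level-3 differences are constant, so T has degree 3.
Fitting a degree-3 polynomial gives T(k) = 2k³ - 3k² + k + 4.
The coefficient of k² is -3.

-3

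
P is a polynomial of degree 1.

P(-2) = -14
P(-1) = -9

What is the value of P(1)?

1

Write P(t) = at + b; the 2 given values yield a linear system in the 2 coefficients.
Solving, P(t) = 5t - 4.
Then P(1) = 1.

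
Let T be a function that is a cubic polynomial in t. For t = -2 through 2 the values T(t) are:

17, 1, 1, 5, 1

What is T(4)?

-79

Write T(t) = at³ + bt² + ct + d; the 5 given values yield a linear system in the 4 coefficients.
Solving, T(t) = -2t³ + 2t² + 4t + 1.
Then T(4) = -79.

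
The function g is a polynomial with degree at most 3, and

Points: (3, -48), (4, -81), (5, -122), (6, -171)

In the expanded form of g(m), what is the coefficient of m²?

-4

Write g(m) = am³ + bm² + cm + d; the 4 given values yield a linear system in the 4 coefficients.
Solving, the leading coefficient vanishes, and g(m) = -4m² - 5m + 3.
The coefficient of m² is -4.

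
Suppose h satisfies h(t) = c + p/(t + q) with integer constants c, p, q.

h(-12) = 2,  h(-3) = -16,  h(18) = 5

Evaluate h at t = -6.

(h(t) − c)(t + q) = p for each data point; the three points give a linear system in c and q, then p follows.
Solving: c = 4, q = 2, p = 20, so h(t) = 4 + 20/(t + 2).
Then h(-6) = 4 + 20/(-4) = -1.

-1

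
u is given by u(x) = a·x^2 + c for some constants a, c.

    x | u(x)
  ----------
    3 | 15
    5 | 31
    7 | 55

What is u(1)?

7

From u(3) = 15 and u(5) = 31: 9a + c = 15 and 25a + c = 31.
Subtracting: 16a = 16, so a = 1; then c = 15 − 1·9 = 6.
So u(x) = 1x² + 6, and u(1) = 7.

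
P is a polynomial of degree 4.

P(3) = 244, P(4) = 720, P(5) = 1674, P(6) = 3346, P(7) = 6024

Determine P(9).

Write P(x) = ax^4 + bx³ + cx² + dx + e; the 5 given values yield a linear system in the 5 coefficients.
Solving, P(x) = 2x^4 + 4x³ - 3x² - x + 4.
Then P(9) = 15790.

15790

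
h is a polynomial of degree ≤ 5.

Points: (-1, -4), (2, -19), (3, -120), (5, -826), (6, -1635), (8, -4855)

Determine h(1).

10

Write h(n) = an^5 + bn^4 + cn³ + dn² + en + p; the 6 given values yield a linear system in the 6 coefficients.
Solving, the leading coefficient vanishes, and h(n) = -n^4 - n³ - 5n² + 8n + 9.
Then h(1) = 10.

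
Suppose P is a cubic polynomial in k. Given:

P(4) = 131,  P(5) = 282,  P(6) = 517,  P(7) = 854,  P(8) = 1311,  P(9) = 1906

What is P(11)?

Write P(k) = ak³ + bk² + ck + d; the 6 given values yield a linear system in the 4 coefficients.
Solving, P(k) = 3k³ - 3k² - 5k + 7.
Then P(11) = 3582.

3582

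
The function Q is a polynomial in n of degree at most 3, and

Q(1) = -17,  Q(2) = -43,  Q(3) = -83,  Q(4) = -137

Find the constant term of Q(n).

-5

First differences: -26, -40, -54. Second differences: -14, -14.
Level-2 differences are constant, so Q has degree 2.
Fitting a degree-2 polynomial gives Q(n) = -7n² - 5n - 5.
The constant term is Q(0) = -5.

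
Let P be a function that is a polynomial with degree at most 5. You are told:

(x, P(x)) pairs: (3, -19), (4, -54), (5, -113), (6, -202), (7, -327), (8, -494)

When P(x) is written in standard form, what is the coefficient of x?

2

First differences: -35, -59, -89, -125, -167. Second differences: -24, -30, -36, -42. Third differences: -6, -6, -6.
Level-3 differences are constant, so P has degree 3.
Fitting a degree-3 polynomial gives P(x) = -x³ + 2x + 2.
The coefficient of x is 2.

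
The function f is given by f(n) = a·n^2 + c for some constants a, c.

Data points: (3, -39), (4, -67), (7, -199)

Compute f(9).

From f(3) = -39 and f(4) = -67: 9a + c = -39 and 16a + c = -67.
Subtracting: 7a = -28, so a = -4; then c = -39 − (-4)·9 = -3.
So f(n) = -4n² − 3, and f(9) = -327.

-327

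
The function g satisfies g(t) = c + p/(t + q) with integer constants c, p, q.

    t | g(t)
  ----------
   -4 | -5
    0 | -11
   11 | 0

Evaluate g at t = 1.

-20

(g(t) − c)(t + q) = p for each data point; the three points give a linear system in c and q, then p follows.
Solving: c = -2, q = -2, p = 18, so g(t) = -2 + 18/(t − 2).
Then g(1) = -2 + 18/(-1) = -20.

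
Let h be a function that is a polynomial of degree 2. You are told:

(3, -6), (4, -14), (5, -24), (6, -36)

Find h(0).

First differences: -8, -10, -12. Second differences: -2, -2.
Level-2 differences are constant, so h has degree 2.
Fitting a degree-2 polynomial gives h(m) = -m² - m + 6.
Then h(0) = 6.

6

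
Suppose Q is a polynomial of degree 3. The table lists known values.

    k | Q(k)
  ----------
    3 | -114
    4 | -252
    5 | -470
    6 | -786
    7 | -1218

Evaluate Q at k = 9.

-2502

First differences: -138, -218, -316, -432. Second differences: -80, -98, -116. Third differences: -18, -18.
Level-3 differences are constant, so Q has degree 3.
Fitting a degree-3 polynomial gives Q(k) = -3k³ - 4k² + k.
Then Q(9) = -2502.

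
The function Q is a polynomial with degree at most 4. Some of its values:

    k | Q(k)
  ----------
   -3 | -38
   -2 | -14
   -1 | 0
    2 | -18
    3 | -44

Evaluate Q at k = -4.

-72

Write Q(k) = ak^4 + bk³ + ck² + dk + e; the 5 given values yield a linear system in the 5 coefficients.
Solving, the top 2 coefficients vanish, and Q(k) = -5k² - k + 4.
Then Q(-4) = -72.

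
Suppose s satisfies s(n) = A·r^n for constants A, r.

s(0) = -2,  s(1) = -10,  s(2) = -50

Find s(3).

Consecutive ratio: -10/(-2) = 5, and -50/(-10) = 5, so r = 5.
Then A·5^0 = -2 gives A = -2, and s(n) = -2·5^n.
s(3) = -2·5^3 = -250.

-250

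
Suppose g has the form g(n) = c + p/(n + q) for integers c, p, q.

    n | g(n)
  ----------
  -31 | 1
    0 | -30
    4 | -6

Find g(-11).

(g(n) − c)(n + q) = p for each data point; the three points give a linear system in c and q, then p follows.
Solving: c = 0, q = 1, p = -30, so g(n) = -30/(n + 1).
Then g(-11) = 0 − 30/(-10) = 3.

3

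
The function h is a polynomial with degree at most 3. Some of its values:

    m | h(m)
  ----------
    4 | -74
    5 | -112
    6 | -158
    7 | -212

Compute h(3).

-44

First differences: -38, -46, -54. Second differences: -8, -8.
Level-2 differences are constant, so h has degree 2.
Fitting a degree-2 polynomial gives h(m) = -4m² - 2m - 2.
Then h(3) = -44.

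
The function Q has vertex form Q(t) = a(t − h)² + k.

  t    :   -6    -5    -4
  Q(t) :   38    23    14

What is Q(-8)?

86

First differences -15, -9; second difference 6 = 2a, so a = 3.
Expanding, the t-coefficient is −2ah = -6h; matching it to the data gives h = -3, and then k = 11.
So Q(t) = 3(t + 3)² + 11.
Q(-8) = 3·(-5)² + 11 = 86.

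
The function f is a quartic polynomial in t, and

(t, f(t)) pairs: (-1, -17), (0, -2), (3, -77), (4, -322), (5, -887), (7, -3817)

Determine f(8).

-6722

Write f(t) = at^4 + bt³ + ct² + dt + e; the 6 given values yield a linear system in the 5 coefficients.
Solving, f(t) = -2t^4 + 3t³ - 2t² + 8t - 2.
Then f(8) = -6722.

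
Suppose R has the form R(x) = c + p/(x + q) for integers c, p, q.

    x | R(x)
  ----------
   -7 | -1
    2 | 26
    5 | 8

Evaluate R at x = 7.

6

(R(x) − c)(x + q) = p for each data point; the three points give a linear system in c and q, then p follows.
Solving: c = 2, q = -1, p = 24, so R(x) = 2 + 24/(x − 1).
Then R(7) = 2 + 24/6 = 6.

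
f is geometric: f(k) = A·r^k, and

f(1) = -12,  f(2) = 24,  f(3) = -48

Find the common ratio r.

-2

Consecutive ratio: 24/(-12) = -2, and -48/24 = -2, so r = -2.
Then A·(-2)^1 = -12 gives A = 6, and f(k) = 6·(-2)^k.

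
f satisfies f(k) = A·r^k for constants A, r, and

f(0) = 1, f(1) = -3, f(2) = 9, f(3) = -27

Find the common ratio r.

-3

Consecutive ratio: -3/1 = -3, and 9/(-3) = -3, so r = -3.
Then A·(-3)^0 = 1 gives A = 1, and f(k) = 1·(-3)^k.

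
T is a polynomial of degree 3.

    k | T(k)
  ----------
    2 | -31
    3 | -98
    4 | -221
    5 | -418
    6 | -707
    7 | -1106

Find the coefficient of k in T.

-5

First differences: -67, -123, -197, -289, -399. Second differences: -56, -74, -92, -110. Third differences: -18, -18, -18.
Level-3 differences are constant, so T has degree 3.
Fitting a degree-3 polynomial gives T(k) = -3k³ - k² - 5k + 7.
The coefficient of k is -5.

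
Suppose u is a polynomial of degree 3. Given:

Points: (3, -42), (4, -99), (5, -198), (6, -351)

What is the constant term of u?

Write u(n) = an³ + bn² + cn + d; the 4 given values yield a linear system in the 4 coefficients.
Solving, u(n) = -2n³ + 3n² - 4n - 3.
The constant term is u(0) = -3.

-3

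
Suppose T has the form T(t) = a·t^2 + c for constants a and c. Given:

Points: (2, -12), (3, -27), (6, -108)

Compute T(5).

-75

From T(2) = -12 and T(3) = -27: 4a + c = -12 and 9a + c = -27.
Subtracting: 5a = -15, so a = -3; then c = -12 − (-3)·4 = 0.
So T(t) = -3t² + 0, and T(5) = -75.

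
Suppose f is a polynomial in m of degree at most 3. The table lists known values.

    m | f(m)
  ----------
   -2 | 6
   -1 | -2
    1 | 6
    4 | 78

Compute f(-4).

Write f(m) = am³ + bm² + cm + d; the 4 given values yield a linear system in the 4 coefficients.
Solving, the leading coefficient vanishes, and f(m) = 4m² + 4m - 2.
Then f(-4) = 46.

46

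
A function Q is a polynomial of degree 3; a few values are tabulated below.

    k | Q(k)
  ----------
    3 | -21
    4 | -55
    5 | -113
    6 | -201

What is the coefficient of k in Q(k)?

3

Write Q(k) = ak³ + bk² + ck + d; the 4 given values yield a linear system in the 4 coefficients.
Solving, Q(k) = -k³ + 3k - 3.
The coefficient of k is 3.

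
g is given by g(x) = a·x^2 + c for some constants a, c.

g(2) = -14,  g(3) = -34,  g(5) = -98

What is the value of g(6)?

From g(2) = -14 and g(3) = -34: 4a + c = -14 and 9a + c = -34.
Subtracting: 5a = -20, so a = -4; then c = -14 − (-4)·4 = 2.
So g(x) = -4x² + 2, and g(6) = -142.

-142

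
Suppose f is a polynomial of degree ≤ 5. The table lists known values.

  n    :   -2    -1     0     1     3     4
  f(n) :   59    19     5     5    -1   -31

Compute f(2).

Write f(n) = an^5 + bn^4 + cn³ + dn² + en + p; the 6 given values yield a linear system in the 6 coefficients.
Solving, the top 2 coefficients vanish, and f(n) = -2n³ + 7n² - 5n + 5.
Then f(2) = 7.

7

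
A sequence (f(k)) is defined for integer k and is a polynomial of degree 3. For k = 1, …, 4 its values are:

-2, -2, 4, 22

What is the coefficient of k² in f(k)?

-3

Write f(k) = ak³ + bk² + ck + d; the 4 given values yield a linear system in the 4 coefficients.
Solving, f(k) = k³ - 3k² + 2k - 2.
The coefficient of k² is -3.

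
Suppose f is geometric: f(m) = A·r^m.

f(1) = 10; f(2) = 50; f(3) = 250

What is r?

Consecutive ratio: 50/10 = 5, and 250/50 = 5, so r = 5.
Then A·5^1 = 10 gives A = 2, and f(m) = 2·5^m.

5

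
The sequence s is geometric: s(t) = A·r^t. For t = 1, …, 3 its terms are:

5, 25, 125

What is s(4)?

Consecutive ratio: 25/5 = 5, and 125/25 = 5, so r = 5.
Then A·5^1 = 5 gives A = 1, and s(t) = 1·5^t.
s(4) = 1·5^4 = 625.

625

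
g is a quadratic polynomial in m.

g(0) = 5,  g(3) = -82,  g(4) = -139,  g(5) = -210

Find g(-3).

Write g(m) = am² + bm + c; the 4 given values yield a linear system in the 3 coefficients.
Solving, g(m) = -7m² - 8m + 5.
Then g(-3) = -34.

-34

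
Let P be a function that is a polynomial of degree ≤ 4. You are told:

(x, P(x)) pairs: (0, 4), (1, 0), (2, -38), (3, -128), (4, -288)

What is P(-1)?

Write P(x) = ax^4 + bx³ + cx² + dx + e; the 5 given values yield a linear system in the 5 coefficients.
Solving, the leading coefficient vanishes, and P(x) = -3x³ - 8x² + 7x + 4.
Then P(-1) = -8.

-8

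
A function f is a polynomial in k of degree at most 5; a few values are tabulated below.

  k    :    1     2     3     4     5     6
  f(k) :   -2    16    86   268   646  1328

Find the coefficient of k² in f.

1

First differences: 18, 70, 182, 378, 682. Second differences: 52, 112, 196, 304. Third differences: 60, 84, 108. Fourth differences: 24, 24.
Level-4 differences are constant, so f has degree 4.
Fitting a degree-4 polynomial gives f(k) = k^4 + k² - 4.
The coefficient of k² is 1.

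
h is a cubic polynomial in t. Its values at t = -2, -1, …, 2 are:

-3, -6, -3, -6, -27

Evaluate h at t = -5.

First differences: -3, 3, -3, -21. Second differences: 6, -6, -18. Third differences: -12, -12.
Level-3 differences are constant, so h has degree 3.
Fitting a degree-3 polynomial gives h(t) = -2t³ - 3t² + 2t - 3.
Then h(-5) = 162.

162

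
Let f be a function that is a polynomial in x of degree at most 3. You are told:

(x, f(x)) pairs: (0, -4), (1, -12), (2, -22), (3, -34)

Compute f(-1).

Write f(x) = ax³ + bx² + cx + d; the 4 given values yield a linear system in the 4 coefficients.
Solving, the leading coefficient vanishes, and f(x) = -x² - 7x - 4.
Then f(-1) = 2.

2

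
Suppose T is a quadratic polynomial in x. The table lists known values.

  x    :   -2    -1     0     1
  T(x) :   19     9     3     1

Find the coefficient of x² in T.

2

Write T(x) = ax² + bx + c; the 4 given values yield a linear system in the 3 coefficients.
Solving, T(x) = 2x² - 4x + 3.
The coefficient of x² is 2.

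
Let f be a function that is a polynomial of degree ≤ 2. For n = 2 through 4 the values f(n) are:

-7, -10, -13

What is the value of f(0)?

-1

Write f(n) = an² + bn + c; the 3 given values yield a linear system in the 3 coefficients.
Solving, the leading coefficient vanishes, and f(n) = -3n - 1.
Then f(0) = -1.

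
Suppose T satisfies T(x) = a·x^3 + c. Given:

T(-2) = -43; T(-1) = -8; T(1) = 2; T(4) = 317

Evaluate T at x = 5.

622

From T(-2) = -43 and T(-1) = -8: -8a + c = -43 and -1a + c = -8.
Subtracting: 7a = 35, so a = 5; then c = -43 − 5·(-8) = -3.
So T(x) = 5x³ − 3, and T(5) = 622.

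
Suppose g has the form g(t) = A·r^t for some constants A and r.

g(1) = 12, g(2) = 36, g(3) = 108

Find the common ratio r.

Consecutive ratio: 36/12 = 3, and 108/36 = 3, so r = 3.
Then A·3^1 = 12 gives A = 4, and g(t) = 4·3^t.

3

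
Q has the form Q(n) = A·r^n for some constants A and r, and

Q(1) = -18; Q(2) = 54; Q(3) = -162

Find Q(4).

Consecutive ratio: 54/(-18) = -3, and -162/54 = -3, so r = -3.
Then A·(-3)^1 = -18 gives A = 6, and Q(n) = 6·(-3)^n.
Q(4) = 6·(-3)^4 = 486.

486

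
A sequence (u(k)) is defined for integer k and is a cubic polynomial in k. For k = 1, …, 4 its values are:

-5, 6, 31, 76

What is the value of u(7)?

391

Write u(k) = ak³ + bk² + ck + d; the 4 given values yield a linear system in the 4 coefficients.
Solving, u(k) = k³ + k² + k - 8.
Then u(7) = 391.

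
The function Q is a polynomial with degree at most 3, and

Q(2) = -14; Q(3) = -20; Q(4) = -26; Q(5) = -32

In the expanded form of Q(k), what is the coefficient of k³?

0

First differences: -6, -6, -6.
Level-1 differences are constant, so Q has degree 1.
Fitting a degree-1 polynomial gives Q(k) = -6k - 2.
The coefficient of k³ is 0.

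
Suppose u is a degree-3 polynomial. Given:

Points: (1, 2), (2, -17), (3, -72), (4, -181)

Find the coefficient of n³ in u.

-3

Write u(n) = an³ + bn² + cn + d; the 4 given values yield a linear system in the 4 coefficients.
Solving, u(n) = -3n³ + 2n + 3.
The coefficient of n³ is -3.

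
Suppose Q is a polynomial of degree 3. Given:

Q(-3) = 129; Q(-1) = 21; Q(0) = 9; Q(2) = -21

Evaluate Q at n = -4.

Write Q(n) = an³ + bn² + cn + d; the 4 given values yield a linear system in the 4 coefficients.
Solving, Q(n) = -3n³ + 2n² - 7n + 9.
Then Q(-4) = 261.

261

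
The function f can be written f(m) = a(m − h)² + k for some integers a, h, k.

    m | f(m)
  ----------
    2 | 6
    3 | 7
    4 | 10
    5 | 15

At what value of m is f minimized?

First differences 1, 3, 5; second difference 2 = 2a, so a = 1.
Expanding, the m-coefficient is −2ah = -2h; matching it to the data gives h = 2, and then k = 6.
So f(m) = 1(m − 2)² + 6.
Hence h = 2.

2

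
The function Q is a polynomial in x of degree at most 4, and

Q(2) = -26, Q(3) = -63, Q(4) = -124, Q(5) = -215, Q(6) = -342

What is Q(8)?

First differences: -37, -61, -91, -127. Second differences: -24, -30, -36. Third differences: -6, -6.
Level-3 differences are constant, so Q has degree 3.
Fitting a degree-3 polynomial gives Q(x) = -x³ - 3x² - 3x.
Then Q(8) = -728.

-728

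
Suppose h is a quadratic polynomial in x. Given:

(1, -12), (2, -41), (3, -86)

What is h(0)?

Write h(x) = ax² + bx + c; the 3 given values yield a linear system in the 3 coefficients.
Solving, h(x) = -8x² - 5x + 1.
Then h(0) = 1.

1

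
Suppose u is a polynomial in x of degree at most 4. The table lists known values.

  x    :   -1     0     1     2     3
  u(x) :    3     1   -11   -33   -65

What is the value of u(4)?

Write u(x) = ax^4 + bx³ + cx² + dx + e; the 5 given values yield a linear system in the 5 coefficients.
Solving, the top 2 coefficients vanish, and u(x) = -5x² - 7x + 1.
Then u(4) = -107.

-107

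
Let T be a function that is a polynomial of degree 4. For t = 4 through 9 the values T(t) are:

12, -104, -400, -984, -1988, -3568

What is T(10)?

First differences: -116, -296, -584, -1004, -1580. Second differences: -180, -288, -420, -576. Third differences: -108, -132, -156. Fourth differences: -24, -24.
Level-4 differences are constant, so T has degree 4.
Fitting a degree-4 polynomial gives T(t) = -t^4 + 4t³ + t² - 4.
Then T(10) = -5904.

-5904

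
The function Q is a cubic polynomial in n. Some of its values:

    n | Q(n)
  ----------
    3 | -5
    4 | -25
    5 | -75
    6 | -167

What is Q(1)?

Write Q(n) = an³ + bn² + cn + d; the 4 given values yield a linear system in the 4 coefficients.
Solving, Q(n) = -2n³ + 9n² - 9n - 5.
Then Q(1) = -7.

-7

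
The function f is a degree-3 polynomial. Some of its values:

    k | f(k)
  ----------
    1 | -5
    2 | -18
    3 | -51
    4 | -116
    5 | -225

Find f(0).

0

Write f(k) = ak³ + bk² + ck + d; the 5 given values yield a linear system in the 4 coefficients.
Solving, f(k) = -2k³ + 2k² - 5k.
Then f(0) = 0.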